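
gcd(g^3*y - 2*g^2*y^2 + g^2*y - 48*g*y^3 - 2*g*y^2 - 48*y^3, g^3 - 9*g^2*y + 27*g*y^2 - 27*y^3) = 1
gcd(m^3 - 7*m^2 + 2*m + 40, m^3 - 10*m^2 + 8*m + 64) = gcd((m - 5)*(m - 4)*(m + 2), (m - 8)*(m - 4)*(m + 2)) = m^2 - 2*m - 8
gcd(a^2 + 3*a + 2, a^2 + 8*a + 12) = a + 2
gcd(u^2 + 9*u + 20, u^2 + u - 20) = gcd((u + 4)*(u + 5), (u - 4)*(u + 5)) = u + 5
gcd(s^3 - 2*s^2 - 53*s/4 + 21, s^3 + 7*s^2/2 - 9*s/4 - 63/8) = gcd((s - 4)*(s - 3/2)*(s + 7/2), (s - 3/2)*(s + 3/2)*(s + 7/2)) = s^2 + 2*s - 21/4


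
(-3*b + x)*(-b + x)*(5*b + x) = 15*b^3 - 17*b^2*x + b*x^2 + x^3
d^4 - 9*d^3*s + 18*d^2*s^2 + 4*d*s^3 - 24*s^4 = (d - 6*s)*(d - 2*s)^2*(d + s)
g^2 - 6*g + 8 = (g - 4)*(g - 2)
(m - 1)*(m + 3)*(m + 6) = m^3 + 8*m^2 + 9*m - 18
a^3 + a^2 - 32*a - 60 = (a - 6)*(a + 2)*(a + 5)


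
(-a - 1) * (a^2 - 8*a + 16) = -a^3 + 7*a^2 - 8*a - 16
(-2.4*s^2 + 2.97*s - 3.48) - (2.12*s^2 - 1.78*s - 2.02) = -4.52*s^2 + 4.75*s - 1.46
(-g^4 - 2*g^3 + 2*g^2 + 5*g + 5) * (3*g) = -3*g^5 - 6*g^4 + 6*g^3 + 15*g^2 + 15*g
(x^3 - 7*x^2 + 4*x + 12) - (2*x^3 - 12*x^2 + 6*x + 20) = -x^3 + 5*x^2 - 2*x - 8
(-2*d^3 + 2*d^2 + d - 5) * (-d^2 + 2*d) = 2*d^5 - 6*d^4 + 3*d^3 + 7*d^2 - 10*d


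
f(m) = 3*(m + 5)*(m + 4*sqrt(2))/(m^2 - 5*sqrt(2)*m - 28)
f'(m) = 3*(-2*m + 5*sqrt(2))*(m + 5)*(m + 4*sqrt(2))/(m^2 - 5*sqrt(2)*m - 28)^2 + 3*(m + 5)/(m^2 - 5*sqrt(2)*m - 28) + 3*(m + 4*sqrt(2))/(m^2 - 5*sqrt(2)*m - 28)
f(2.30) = -4.47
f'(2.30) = -0.89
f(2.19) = -4.37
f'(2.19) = -0.86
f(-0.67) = -2.84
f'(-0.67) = -0.18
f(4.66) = -7.62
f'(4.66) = -1.96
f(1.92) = -4.15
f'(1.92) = -0.79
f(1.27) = -3.68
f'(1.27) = -0.65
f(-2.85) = 65.82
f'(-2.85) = 3110.43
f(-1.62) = -2.94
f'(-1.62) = 0.58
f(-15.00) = 0.92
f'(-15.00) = -0.08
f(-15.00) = 0.92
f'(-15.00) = -0.08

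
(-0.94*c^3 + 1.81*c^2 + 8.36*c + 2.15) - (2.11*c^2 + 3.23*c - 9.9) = -0.94*c^3 - 0.3*c^2 + 5.13*c + 12.05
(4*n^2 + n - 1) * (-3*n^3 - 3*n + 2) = -12*n^5 - 3*n^4 - 9*n^3 + 5*n^2 + 5*n - 2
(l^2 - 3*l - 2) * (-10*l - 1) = -10*l^3 + 29*l^2 + 23*l + 2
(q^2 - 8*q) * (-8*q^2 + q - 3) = -8*q^4 + 65*q^3 - 11*q^2 + 24*q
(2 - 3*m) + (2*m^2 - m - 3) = 2*m^2 - 4*m - 1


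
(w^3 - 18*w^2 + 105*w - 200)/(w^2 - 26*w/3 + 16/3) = 3*(w^2 - 10*w + 25)/(3*w - 2)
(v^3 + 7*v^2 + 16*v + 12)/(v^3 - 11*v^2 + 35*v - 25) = (v^3 + 7*v^2 + 16*v + 12)/(v^3 - 11*v^2 + 35*v - 25)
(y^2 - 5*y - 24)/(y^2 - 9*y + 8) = (y + 3)/(y - 1)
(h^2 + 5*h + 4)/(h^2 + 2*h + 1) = (h + 4)/(h + 1)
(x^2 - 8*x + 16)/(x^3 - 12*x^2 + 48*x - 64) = 1/(x - 4)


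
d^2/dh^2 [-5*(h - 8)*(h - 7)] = -10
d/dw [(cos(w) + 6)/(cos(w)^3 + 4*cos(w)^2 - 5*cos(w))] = 2*(cos(w)^3 + 11*cos(w)^2 + 24*cos(w) - 15)*sin(w)/((cos(w) - 1)^2*(cos(w) + 5)^2*cos(w)^2)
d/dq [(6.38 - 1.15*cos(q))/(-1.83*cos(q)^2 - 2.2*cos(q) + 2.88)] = (2.1045*cos(q)^2 - 23.3508*cos(q) - 10.724)*sin(q)/(3.3489*cos(q)^4 + 8.052*cos(q)^3 - 5.7008*cos(q)^2 - 12.672*cos(q) + 8.2944)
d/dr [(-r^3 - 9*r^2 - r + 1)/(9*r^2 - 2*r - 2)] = (-9*r^4 + 4*r^3 + 33*r^2 + 18*r + 4)/(81*r^4 - 36*r^3 - 32*r^2 + 8*r + 4)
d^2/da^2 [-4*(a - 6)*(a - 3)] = -8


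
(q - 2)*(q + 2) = q^2 - 4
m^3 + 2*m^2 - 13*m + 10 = (m - 2)*(m - 1)*(m + 5)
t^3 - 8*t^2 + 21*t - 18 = (t - 3)^2*(t - 2)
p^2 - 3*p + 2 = (p - 2)*(p - 1)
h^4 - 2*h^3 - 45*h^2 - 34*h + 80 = (h - 8)*(h - 1)*(h + 2)*(h + 5)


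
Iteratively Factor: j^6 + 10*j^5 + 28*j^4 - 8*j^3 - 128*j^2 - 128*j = (j)*(j^5 + 10*j^4 + 28*j^3 - 8*j^2 - 128*j - 128) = j*(j + 4)*(j^4 + 6*j^3 + 4*j^2 - 24*j - 32) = j*(j + 2)*(j + 4)*(j^3 + 4*j^2 - 4*j - 16) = j*(j + 2)*(j + 4)^2*(j^2 - 4) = j*(j + 2)^2*(j + 4)^2*(j - 2)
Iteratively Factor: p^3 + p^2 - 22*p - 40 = (p + 2)*(p^2 - p - 20) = (p + 2)*(p + 4)*(p - 5)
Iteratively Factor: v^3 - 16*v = (v - 4)*(v^2 + 4*v) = v*(v - 4)*(v + 4)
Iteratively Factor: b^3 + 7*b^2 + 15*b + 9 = (b + 3)*(b^2 + 4*b + 3) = (b + 1)*(b + 3)*(b + 3)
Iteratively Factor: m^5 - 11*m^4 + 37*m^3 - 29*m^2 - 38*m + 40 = (m - 4)*(m^4 - 7*m^3 + 9*m^2 + 7*m - 10) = (m - 4)*(m - 1)*(m^3 - 6*m^2 + 3*m + 10) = (m - 4)*(m - 1)*(m + 1)*(m^2 - 7*m + 10) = (m - 5)*(m - 4)*(m - 1)*(m + 1)*(m - 2)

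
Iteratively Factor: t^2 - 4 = (t + 2)*(t - 2)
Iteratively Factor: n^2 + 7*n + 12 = (n + 3)*(n + 4)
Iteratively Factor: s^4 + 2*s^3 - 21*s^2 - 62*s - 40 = (s - 5)*(s^3 + 7*s^2 + 14*s + 8) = (s - 5)*(s + 1)*(s^2 + 6*s + 8) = (s - 5)*(s + 1)*(s + 2)*(s + 4)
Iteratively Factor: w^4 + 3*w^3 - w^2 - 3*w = (w)*(w^3 + 3*w^2 - w - 3) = w*(w + 1)*(w^2 + 2*w - 3) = w*(w + 1)*(w + 3)*(w - 1)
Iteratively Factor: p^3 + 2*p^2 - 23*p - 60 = (p + 3)*(p^2 - p - 20) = (p - 5)*(p + 3)*(p + 4)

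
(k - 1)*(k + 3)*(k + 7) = k^3 + 9*k^2 + 11*k - 21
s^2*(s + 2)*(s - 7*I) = s^4 + 2*s^3 - 7*I*s^3 - 14*I*s^2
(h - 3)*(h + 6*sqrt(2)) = h^2 - 3*h + 6*sqrt(2)*h - 18*sqrt(2)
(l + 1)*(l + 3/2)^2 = l^3 + 4*l^2 + 21*l/4 + 9/4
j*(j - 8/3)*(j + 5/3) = j^3 - j^2 - 40*j/9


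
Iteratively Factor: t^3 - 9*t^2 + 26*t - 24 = (t - 4)*(t^2 - 5*t + 6) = (t - 4)*(t - 2)*(t - 3)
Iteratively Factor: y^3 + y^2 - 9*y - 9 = (y + 3)*(y^2 - 2*y - 3) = (y - 3)*(y + 3)*(y + 1)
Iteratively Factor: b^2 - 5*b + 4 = (b - 4)*(b - 1)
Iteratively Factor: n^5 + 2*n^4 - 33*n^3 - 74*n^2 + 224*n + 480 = (n + 2)*(n^4 - 33*n^2 - 8*n + 240) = (n + 2)*(n + 4)*(n^3 - 4*n^2 - 17*n + 60) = (n + 2)*(n + 4)^2*(n^2 - 8*n + 15) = (n - 5)*(n + 2)*(n + 4)^2*(n - 3)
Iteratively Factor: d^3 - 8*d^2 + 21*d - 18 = (d - 3)*(d^2 - 5*d + 6) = (d - 3)^2*(d - 2)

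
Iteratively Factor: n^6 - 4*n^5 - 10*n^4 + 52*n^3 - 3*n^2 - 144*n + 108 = (n - 1)*(n^5 - 3*n^4 - 13*n^3 + 39*n^2 + 36*n - 108) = (n - 3)*(n - 1)*(n^4 - 13*n^2 + 36) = (n - 3)*(n - 1)*(n + 2)*(n^3 - 2*n^2 - 9*n + 18) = (n - 3)*(n - 2)*(n - 1)*(n + 2)*(n^2 - 9) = (n - 3)*(n - 2)*(n - 1)*(n + 2)*(n + 3)*(n - 3)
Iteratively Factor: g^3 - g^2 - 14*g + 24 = (g - 3)*(g^2 + 2*g - 8) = (g - 3)*(g - 2)*(g + 4)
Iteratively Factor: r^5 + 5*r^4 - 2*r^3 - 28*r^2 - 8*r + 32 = (r - 2)*(r^4 + 7*r^3 + 12*r^2 - 4*r - 16) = (r - 2)*(r + 2)*(r^3 + 5*r^2 + 2*r - 8) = (r - 2)*(r + 2)*(r + 4)*(r^2 + r - 2) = (r - 2)*(r - 1)*(r + 2)*(r + 4)*(r + 2)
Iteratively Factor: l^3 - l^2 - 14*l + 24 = (l - 3)*(l^2 + 2*l - 8) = (l - 3)*(l + 4)*(l - 2)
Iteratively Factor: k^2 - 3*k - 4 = (k - 4)*(k + 1)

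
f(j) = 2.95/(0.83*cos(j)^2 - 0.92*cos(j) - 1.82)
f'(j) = 2.95*(1.66*sin(j)*cos(j) - 0.92*sin(j))/(0.83*cos(j)^2 - 0.92*cos(j) - 1.82)^2 = (4.897*cos(j) - 2.714)*sin(j)/(-0.83*cos(j)^2 + 0.92*cos(j) + 1.82)^2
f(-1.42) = -1.52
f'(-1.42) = 0.52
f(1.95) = -2.16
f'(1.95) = -2.25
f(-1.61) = -1.65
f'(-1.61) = 0.91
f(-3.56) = -10.30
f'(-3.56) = -35.61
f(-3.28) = -31.19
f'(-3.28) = -116.62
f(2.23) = -3.12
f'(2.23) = -5.06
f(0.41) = -1.50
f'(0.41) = 0.18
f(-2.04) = -2.39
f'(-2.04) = 2.89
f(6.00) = -1.52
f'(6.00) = -0.15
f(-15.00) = -4.59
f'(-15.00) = 10.15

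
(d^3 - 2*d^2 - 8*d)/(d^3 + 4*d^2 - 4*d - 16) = d*(d - 4)/(d^2 + 2*d - 8)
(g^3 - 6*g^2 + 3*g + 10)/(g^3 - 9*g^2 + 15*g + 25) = (g - 2)/(g - 5)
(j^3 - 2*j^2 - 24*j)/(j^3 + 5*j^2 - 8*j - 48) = j*(j - 6)/(j^2 + j - 12)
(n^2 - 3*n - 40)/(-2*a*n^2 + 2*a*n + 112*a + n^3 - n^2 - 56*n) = (-n - 5)/(2*a*n + 14*a - n^2 - 7*n)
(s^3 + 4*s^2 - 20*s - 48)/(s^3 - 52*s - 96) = (s - 4)/(s - 8)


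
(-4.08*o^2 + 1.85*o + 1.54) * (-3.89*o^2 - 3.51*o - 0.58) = 15.8712*o^4 + 7.1243*o^3 - 10.1177*o^2 - 6.4784*o - 0.8932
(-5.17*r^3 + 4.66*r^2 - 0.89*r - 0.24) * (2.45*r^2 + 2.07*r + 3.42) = -12.6665*r^5 + 0.715100000000003*r^4 - 10.2157*r^3 + 13.5069*r^2 - 3.5406*r - 0.8208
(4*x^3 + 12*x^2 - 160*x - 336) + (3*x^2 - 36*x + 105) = 4*x^3 + 15*x^2 - 196*x - 231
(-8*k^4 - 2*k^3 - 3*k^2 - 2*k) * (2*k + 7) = -16*k^5 - 60*k^4 - 20*k^3 - 25*k^2 - 14*k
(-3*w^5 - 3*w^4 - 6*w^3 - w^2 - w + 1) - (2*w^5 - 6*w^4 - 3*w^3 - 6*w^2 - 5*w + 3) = -5*w^5 + 3*w^4 - 3*w^3 + 5*w^2 + 4*w - 2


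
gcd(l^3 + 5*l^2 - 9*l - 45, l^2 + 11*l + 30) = l + 5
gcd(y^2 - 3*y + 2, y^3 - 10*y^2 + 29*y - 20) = y - 1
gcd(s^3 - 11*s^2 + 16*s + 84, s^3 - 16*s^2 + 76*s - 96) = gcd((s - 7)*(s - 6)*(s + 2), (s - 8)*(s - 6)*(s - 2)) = s - 6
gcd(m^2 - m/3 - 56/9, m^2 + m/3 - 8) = m - 8/3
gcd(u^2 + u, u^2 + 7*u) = u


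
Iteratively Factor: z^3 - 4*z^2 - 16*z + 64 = (z - 4)*(z^2 - 16) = (z - 4)^2*(z + 4)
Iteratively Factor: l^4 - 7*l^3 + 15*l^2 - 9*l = (l - 3)*(l^3 - 4*l^2 + 3*l) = (l - 3)^2*(l^2 - l) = l*(l - 3)^2*(l - 1)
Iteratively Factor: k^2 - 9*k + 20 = (k - 5)*(k - 4)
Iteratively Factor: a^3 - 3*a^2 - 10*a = (a - 5)*(a^2 + 2*a) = a*(a - 5)*(a + 2)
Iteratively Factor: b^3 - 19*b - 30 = (b - 5)*(b^2 + 5*b + 6) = (b - 5)*(b + 3)*(b + 2)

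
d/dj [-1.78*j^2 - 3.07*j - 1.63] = -3.56*j - 3.07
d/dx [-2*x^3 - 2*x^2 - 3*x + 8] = -6*x^2 - 4*x - 3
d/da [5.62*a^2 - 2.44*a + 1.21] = 11.24*a - 2.44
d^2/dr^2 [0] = 0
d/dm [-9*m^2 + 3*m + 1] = 3 - 18*m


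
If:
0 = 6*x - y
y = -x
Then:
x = 0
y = 0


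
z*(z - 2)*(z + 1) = z^3 - z^2 - 2*z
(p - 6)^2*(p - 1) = p^3 - 13*p^2 + 48*p - 36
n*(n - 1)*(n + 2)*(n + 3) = n^4 + 4*n^3 + n^2 - 6*n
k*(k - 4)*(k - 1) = k^3 - 5*k^2 + 4*k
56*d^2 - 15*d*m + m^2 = (-8*d + m)*(-7*d + m)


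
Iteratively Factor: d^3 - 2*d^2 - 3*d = (d + 1)*(d^2 - 3*d) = (d - 3)*(d + 1)*(d)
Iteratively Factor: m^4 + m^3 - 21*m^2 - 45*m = (m + 3)*(m^3 - 2*m^2 - 15*m) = m*(m + 3)*(m^2 - 2*m - 15) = m*(m - 5)*(m + 3)*(m + 3)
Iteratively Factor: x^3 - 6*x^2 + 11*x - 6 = (x - 2)*(x^2 - 4*x + 3) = (x - 3)*(x - 2)*(x - 1)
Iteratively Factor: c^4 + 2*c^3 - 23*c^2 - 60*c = (c + 4)*(c^3 - 2*c^2 - 15*c) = c*(c + 4)*(c^2 - 2*c - 15) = c*(c + 3)*(c + 4)*(c - 5)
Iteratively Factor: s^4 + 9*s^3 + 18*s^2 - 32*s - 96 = (s + 4)*(s^3 + 5*s^2 - 2*s - 24) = (s - 2)*(s + 4)*(s^2 + 7*s + 12) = (s - 2)*(s + 3)*(s + 4)*(s + 4)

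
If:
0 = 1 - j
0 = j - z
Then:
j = 1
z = 1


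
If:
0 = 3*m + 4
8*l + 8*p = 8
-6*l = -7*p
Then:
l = 7/13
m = -4/3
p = 6/13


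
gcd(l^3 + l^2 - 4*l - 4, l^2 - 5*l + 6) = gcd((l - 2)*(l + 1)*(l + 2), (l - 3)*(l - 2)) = l - 2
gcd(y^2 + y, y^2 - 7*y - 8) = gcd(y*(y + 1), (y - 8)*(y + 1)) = y + 1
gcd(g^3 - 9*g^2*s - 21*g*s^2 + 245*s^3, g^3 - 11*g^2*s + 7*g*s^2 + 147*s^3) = g^2 - 14*g*s + 49*s^2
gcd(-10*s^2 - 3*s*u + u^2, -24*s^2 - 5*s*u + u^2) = 1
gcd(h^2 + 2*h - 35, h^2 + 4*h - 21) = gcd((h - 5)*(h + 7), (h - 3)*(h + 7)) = h + 7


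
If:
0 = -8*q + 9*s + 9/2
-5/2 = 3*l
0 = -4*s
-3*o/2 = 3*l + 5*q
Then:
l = -5/6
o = -5/24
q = 9/16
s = 0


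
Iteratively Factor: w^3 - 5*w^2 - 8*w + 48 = (w - 4)*(w^2 - w - 12) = (w - 4)^2*(w + 3)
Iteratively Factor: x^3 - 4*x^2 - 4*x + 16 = (x - 2)*(x^2 - 2*x - 8) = (x - 4)*(x - 2)*(x + 2)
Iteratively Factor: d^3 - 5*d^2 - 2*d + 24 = (d + 2)*(d^2 - 7*d + 12) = (d - 3)*(d + 2)*(d - 4)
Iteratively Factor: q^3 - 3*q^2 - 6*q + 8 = (q - 1)*(q^2 - 2*q - 8) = (q - 4)*(q - 1)*(q + 2)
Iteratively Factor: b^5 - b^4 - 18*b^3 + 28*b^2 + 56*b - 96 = (b - 2)*(b^4 + b^3 - 16*b^2 - 4*b + 48) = (b - 3)*(b - 2)*(b^3 + 4*b^2 - 4*b - 16) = (b - 3)*(b - 2)^2*(b^2 + 6*b + 8) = (b - 3)*(b - 2)^2*(b + 4)*(b + 2)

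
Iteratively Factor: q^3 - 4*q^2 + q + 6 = (q - 3)*(q^2 - q - 2) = (q - 3)*(q + 1)*(q - 2)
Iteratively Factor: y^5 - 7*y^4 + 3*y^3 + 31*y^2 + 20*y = (y - 4)*(y^4 - 3*y^3 - 9*y^2 - 5*y) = (y - 4)*(y + 1)*(y^3 - 4*y^2 - 5*y) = (y - 4)*(y + 1)^2*(y^2 - 5*y) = (y - 5)*(y - 4)*(y + 1)^2*(y)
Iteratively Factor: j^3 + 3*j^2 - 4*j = (j)*(j^2 + 3*j - 4) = j*(j + 4)*(j - 1)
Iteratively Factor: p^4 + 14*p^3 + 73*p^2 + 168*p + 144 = (p + 4)*(p^3 + 10*p^2 + 33*p + 36) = (p + 3)*(p + 4)*(p^2 + 7*p + 12) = (p + 3)*(p + 4)^2*(p + 3)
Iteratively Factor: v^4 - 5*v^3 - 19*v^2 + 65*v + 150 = (v + 3)*(v^3 - 8*v^2 + 5*v + 50) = (v + 2)*(v + 3)*(v^2 - 10*v + 25) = (v - 5)*(v + 2)*(v + 3)*(v - 5)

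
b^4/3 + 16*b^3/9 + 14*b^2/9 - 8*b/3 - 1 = (b/3 + 1)*(b - 1)*(b + 1/3)*(b + 3)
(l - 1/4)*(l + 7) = l^2 + 27*l/4 - 7/4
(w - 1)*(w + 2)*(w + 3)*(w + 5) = w^4 + 9*w^3 + 21*w^2 - w - 30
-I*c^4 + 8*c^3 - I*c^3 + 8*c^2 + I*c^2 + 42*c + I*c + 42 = (c - 2*I)*(c + 3*I)*(c + 7*I)*(-I*c - I)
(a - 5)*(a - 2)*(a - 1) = a^3 - 8*a^2 + 17*a - 10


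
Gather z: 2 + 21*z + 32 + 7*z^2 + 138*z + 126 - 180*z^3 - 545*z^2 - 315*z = -180*z^3 - 538*z^2 - 156*z + 160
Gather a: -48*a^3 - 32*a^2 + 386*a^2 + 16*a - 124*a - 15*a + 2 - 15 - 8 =-48*a^3 + 354*a^2 - 123*a - 21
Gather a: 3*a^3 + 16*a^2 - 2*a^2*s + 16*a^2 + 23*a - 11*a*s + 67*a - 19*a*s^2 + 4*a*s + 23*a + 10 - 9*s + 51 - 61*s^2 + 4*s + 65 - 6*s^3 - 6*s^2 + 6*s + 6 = 3*a^3 + a^2*(32 - 2*s) + a*(-19*s^2 - 7*s + 113) - 6*s^3 - 67*s^2 + s + 132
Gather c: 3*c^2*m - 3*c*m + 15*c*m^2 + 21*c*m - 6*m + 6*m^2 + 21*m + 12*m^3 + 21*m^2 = 3*c^2*m + c*(15*m^2 + 18*m) + 12*m^3 + 27*m^2 + 15*m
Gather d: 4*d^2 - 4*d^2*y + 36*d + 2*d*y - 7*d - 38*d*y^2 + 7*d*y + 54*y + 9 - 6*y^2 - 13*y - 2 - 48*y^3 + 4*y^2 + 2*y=d^2*(4 - 4*y) + d*(-38*y^2 + 9*y + 29) - 48*y^3 - 2*y^2 + 43*y + 7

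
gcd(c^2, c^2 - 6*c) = c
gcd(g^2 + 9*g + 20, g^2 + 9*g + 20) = g^2 + 9*g + 20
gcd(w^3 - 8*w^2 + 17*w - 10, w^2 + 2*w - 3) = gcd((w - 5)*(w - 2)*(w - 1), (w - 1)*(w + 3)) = w - 1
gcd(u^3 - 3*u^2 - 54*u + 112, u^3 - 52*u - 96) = u - 8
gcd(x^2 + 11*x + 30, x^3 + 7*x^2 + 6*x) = x + 6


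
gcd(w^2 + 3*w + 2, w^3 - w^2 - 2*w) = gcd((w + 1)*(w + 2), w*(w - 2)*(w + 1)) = w + 1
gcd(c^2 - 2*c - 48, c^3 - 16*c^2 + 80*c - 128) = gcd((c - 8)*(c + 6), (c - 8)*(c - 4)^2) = c - 8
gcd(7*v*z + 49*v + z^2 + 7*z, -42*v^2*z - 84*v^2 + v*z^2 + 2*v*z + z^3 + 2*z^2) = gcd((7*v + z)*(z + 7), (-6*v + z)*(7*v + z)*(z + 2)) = 7*v + z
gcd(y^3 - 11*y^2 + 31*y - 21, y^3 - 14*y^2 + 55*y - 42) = y^2 - 8*y + 7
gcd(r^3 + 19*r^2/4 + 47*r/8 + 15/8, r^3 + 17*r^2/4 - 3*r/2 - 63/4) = r + 3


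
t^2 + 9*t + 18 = (t + 3)*(t + 6)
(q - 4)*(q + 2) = q^2 - 2*q - 8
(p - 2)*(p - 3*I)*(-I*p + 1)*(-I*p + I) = -p^4 + 3*p^3 + 2*I*p^3 - 5*p^2 - 6*I*p^2 + 9*p + 4*I*p - 6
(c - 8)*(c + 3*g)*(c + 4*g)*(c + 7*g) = c^4 + 14*c^3*g - 8*c^3 + 61*c^2*g^2 - 112*c^2*g + 84*c*g^3 - 488*c*g^2 - 672*g^3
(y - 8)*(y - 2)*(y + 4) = y^3 - 6*y^2 - 24*y + 64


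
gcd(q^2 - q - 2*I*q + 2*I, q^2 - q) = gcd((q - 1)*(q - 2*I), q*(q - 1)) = q - 1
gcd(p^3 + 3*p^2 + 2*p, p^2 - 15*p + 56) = 1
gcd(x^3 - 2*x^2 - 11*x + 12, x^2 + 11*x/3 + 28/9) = 1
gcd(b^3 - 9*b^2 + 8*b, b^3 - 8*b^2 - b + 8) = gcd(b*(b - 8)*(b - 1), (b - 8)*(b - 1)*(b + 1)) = b^2 - 9*b + 8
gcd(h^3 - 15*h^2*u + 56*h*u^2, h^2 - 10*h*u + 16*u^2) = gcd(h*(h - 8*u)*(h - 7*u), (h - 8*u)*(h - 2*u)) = -h + 8*u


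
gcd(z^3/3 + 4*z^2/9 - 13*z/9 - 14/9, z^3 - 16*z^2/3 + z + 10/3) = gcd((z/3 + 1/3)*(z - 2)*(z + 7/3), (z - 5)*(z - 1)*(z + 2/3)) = 1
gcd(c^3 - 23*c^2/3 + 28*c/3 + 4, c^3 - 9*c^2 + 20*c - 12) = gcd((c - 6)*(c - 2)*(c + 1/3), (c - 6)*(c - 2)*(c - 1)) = c^2 - 8*c + 12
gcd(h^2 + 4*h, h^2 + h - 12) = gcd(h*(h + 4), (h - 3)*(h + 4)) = h + 4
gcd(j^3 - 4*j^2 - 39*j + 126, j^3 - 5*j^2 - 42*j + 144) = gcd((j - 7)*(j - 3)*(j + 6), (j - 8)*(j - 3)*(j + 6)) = j^2 + 3*j - 18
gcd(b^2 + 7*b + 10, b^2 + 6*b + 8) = b + 2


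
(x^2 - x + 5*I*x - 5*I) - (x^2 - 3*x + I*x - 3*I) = 2*x + 4*I*x - 2*I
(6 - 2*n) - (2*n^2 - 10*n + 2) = -2*n^2 + 8*n + 4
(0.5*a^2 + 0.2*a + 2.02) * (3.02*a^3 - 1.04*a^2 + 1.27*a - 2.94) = 1.51*a^5 + 0.0840000000000001*a^4 + 6.5274*a^3 - 3.3168*a^2 + 1.9774*a - 5.9388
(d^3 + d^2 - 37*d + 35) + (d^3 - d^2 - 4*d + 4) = 2*d^3 - 41*d + 39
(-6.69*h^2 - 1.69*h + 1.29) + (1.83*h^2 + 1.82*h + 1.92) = -4.86*h^2 + 0.13*h + 3.21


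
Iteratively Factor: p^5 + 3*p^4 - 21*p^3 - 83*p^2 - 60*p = (p + 3)*(p^4 - 21*p^2 - 20*p) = p*(p + 3)*(p^3 - 21*p - 20) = p*(p + 3)*(p + 4)*(p^2 - 4*p - 5) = p*(p - 5)*(p + 3)*(p + 4)*(p + 1)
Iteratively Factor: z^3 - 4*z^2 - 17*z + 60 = (z + 4)*(z^2 - 8*z + 15) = (z - 3)*(z + 4)*(z - 5)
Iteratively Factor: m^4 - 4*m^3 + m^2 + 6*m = (m)*(m^3 - 4*m^2 + m + 6) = m*(m - 3)*(m^2 - m - 2) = m*(m - 3)*(m - 2)*(m + 1)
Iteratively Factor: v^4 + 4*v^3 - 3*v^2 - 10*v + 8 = (v - 1)*(v^3 + 5*v^2 + 2*v - 8) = (v - 1)*(v + 2)*(v^2 + 3*v - 4) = (v - 1)*(v + 2)*(v + 4)*(v - 1)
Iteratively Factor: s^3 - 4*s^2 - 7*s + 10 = (s + 2)*(s^2 - 6*s + 5) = (s - 5)*(s + 2)*(s - 1)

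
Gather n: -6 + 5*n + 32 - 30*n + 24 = 50 - 25*n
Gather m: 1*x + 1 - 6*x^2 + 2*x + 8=-6*x^2 + 3*x + 9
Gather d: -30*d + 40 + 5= 45 - 30*d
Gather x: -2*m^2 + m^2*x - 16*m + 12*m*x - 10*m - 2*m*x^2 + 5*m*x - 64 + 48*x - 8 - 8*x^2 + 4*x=-2*m^2 - 26*m + x^2*(-2*m - 8) + x*(m^2 + 17*m + 52) - 72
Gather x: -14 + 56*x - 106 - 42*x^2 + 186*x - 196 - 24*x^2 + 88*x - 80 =-66*x^2 + 330*x - 396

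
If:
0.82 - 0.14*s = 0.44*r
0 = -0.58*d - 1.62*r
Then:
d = 0.88871473354232*s - 5.20532915360502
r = 1.86363636363636 - 0.318181818181818*s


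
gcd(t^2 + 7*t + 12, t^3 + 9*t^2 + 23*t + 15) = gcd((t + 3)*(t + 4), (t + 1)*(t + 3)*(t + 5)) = t + 3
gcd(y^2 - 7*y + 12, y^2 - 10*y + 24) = y - 4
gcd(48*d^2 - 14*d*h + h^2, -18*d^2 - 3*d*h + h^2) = 6*d - h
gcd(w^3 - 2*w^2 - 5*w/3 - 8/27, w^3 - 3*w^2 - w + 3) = 1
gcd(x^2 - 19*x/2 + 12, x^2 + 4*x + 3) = 1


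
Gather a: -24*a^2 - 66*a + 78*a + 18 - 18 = -24*a^2 + 12*a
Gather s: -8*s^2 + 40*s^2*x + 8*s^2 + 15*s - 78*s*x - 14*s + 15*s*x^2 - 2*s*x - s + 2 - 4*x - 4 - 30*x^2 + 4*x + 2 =40*s^2*x + s*(15*x^2 - 80*x) - 30*x^2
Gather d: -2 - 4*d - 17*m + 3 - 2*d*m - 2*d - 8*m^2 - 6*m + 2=d*(-2*m - 6) - 8*m^2 - 23*m + 3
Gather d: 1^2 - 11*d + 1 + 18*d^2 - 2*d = 18*d^2 - 13*d + 2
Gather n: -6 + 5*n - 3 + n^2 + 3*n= n^2 + 8*n - 9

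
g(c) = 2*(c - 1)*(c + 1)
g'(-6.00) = -24.00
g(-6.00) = 70.00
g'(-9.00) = -36.00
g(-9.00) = 160.00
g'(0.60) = 2.40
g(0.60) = -1.28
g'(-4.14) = -16.56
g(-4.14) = 32.28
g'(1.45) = 5.80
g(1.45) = 2.20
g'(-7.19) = -28.76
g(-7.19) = 101.39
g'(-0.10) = -0.40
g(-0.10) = -1.98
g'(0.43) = 1.72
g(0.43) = -1.63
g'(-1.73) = -6.92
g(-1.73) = 3.99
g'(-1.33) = -5.32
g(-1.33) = 1.54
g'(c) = 4*c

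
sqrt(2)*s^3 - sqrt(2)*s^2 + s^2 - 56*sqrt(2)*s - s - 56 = (s - 8)*(s + 7)*(sqrt(2)*s + 1)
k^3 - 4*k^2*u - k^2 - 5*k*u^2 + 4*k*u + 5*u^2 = (k - 1)*(k - 5*u)*(k + u)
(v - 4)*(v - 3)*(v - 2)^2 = v^4 - 11*v^3 + 44*v^2 - 76*v + 48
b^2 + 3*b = b*(b + 3)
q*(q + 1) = q^2 + q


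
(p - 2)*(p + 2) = p^2 - 4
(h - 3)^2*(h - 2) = h^3 - 8*h^2 + 21*h - 18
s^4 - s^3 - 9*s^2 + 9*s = s*(s - 3)*(s - 1)*(s + 3)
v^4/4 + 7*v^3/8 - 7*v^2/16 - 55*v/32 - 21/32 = (v/4 + 1/4)*(v - 3/2)*(v + 1/2)*(v + 7/2)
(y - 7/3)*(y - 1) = y^2 - 10*y/3 + 7/3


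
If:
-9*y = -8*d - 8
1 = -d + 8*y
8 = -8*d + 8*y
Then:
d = -1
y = 0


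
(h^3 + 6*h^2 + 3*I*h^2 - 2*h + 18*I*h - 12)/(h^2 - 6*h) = (h^3 + 3*h^2*(2 + I) + 2*h*(-1 + 9*I) - 12)/(h*(h - 6))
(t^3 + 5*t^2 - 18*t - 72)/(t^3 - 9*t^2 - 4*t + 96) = (t + 6)/(t - 8)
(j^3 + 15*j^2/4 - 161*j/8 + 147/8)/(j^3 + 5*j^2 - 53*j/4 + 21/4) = (4*j - 7)/(2*(2*j - 1))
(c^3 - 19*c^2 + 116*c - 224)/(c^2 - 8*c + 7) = (c^2 - 12*c + 32)/(c - 1)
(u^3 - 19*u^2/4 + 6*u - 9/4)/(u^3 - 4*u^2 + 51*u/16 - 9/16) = 4*(u - 1)/(4*u - 1)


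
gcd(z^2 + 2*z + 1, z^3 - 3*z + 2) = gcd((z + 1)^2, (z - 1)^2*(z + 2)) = 1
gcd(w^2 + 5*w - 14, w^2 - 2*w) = w - 2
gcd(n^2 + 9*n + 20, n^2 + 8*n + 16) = n + 4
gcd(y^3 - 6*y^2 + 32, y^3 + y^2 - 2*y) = y + 2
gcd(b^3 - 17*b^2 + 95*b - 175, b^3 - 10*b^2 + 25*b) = b^2 - 10*b + 25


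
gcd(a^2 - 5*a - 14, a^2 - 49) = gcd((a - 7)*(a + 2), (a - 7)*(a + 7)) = a - 7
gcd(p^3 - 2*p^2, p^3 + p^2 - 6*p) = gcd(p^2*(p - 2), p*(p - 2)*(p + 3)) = p^2 - 2*p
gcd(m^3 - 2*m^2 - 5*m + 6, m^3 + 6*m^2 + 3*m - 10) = m^2 + m - 2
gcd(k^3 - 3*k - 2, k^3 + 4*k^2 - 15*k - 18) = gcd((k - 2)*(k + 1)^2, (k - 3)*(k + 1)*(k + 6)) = k + 1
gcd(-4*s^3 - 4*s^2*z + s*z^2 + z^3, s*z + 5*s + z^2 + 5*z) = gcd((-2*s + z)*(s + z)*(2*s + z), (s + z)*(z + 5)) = s + z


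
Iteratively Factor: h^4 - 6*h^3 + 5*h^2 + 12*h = (h - 3)*(h^3 - 3*h^2 - 4*h) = (h - 4)*(h - 3)*(h^2 + h) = h*(h - 4)*(h - 3)*(h + 1)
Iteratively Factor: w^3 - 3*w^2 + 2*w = (w - 1)*(w^2 - 2*w) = w*(w - 1)*(w - 2)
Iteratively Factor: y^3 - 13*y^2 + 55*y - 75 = (y - 5)*(y^2 - 8*y + 15) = (y - 5)^2*(y - 3)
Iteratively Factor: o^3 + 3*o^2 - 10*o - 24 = (o - 3)*(o^2 + 6*o + 8) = (o - 3)*(o + 2)*(o + 4)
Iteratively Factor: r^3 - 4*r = (r)*(r^2 - 4) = r*(r + 2)*(r - 2)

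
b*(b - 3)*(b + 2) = b^3 - b^2 - 6*b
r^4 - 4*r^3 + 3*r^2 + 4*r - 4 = (r - 2)^2*(r - 1)*(r + 1)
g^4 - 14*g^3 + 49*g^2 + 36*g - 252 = (g - 7)*(g - 6)*(g - 3)*(g + 2)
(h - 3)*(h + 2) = h^2 - h - 6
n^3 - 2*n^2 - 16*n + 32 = (n - 4)*(n - 2)*(n + 4)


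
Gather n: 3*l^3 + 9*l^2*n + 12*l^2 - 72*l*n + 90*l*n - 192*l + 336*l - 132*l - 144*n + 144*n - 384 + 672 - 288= 3*l^3 + 12*l^2 + 12*l + n*(9*l^2 + 18*l)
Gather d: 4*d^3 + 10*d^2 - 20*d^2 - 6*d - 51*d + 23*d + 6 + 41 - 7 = 4*d^3 - 10*d^2 - 34*d + 40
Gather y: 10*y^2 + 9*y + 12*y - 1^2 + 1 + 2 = 10*y^2 + 21*y + 2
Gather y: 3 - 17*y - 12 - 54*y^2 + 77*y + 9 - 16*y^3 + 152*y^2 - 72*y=-16*y^3 + 98*y^2 - 12*y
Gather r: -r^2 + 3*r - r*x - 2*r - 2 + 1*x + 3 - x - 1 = -r^2 + r*(1 - x)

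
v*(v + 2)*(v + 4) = v^3 + 6*v^2 + 8*v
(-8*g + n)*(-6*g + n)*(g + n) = 48*g^3 + 34*g^2*n - 13*g*n^2 + n^3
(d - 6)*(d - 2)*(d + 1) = d^3 - 7*d^2 + 4*d + 12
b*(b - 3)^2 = b^3 - 6*b^2 + 9*b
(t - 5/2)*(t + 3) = t^2 + t/2 - 15/2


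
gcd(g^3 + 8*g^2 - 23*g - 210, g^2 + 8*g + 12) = g + 6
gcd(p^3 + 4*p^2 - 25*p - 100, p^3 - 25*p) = p^2 - 25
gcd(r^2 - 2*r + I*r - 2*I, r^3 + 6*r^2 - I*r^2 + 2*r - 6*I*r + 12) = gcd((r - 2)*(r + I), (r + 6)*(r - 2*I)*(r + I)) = r + I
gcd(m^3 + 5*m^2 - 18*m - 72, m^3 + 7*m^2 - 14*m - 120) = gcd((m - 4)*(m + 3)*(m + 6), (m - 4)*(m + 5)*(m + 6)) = m^2 + 2*m - 24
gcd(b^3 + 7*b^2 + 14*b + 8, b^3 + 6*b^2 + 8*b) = b^2 + 6*b + 8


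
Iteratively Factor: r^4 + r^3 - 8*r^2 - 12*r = (r + 2)*(r^3 - r^2 - 6*r) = r*(r + 2)*(r^2 - r - 6) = r*(r - 3)*(r + 2)*(r + 2)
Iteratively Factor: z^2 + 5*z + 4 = (z + 1)*(z + 4)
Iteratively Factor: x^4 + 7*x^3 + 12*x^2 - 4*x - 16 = (x + 4)*(x^3 + 3*x^2 - 4) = (x + 2)*(x + 4)*(x^2 + x - 2) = (x + 2)^2*(x + 4)*(x - 1)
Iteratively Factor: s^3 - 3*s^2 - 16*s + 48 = (s - 3)*(s^2 - 16) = (s - 3)*(s + 4)*(s - 4)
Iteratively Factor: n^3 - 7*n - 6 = (n - 3)*(n^2 + 3*n + 2) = (n - 3)*(n + 2)*(n + 1)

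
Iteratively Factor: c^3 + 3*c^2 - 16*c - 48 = (c + 4)*(c^2 - c - 12) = (c - 4)*(c + 4)*(c + 3)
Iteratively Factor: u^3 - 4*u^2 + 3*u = (u)*(u^2 - 4*u + 3) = u*(u - 1)*(u - 3)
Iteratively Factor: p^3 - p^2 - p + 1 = (p - 1)*(p^2 - 1) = (p - 1)*(p + 1)*(p - 1)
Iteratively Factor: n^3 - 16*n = (n)*(n^2 - 16) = n*(n - 4)*(n + 4)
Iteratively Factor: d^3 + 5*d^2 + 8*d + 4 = (d + 1)*(d^2 + 4*d + 4) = (d + 1)*(d + 2)*(d + 2)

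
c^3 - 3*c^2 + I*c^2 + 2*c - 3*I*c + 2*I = (c - 2)*(c - 1)*(c + I)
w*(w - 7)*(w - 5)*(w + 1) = w^4 - 11*w^3 + 23*w^2 + 35*w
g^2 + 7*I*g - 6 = (g + I)*(g + 6*I)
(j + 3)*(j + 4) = j^2 + 7*j + 12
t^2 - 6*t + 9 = (t - 3)^2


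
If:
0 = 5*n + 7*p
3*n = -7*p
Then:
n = 0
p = 0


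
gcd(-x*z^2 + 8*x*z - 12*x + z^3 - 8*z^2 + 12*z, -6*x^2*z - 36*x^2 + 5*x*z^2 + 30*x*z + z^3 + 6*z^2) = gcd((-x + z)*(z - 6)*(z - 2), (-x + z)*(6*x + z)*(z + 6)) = x - z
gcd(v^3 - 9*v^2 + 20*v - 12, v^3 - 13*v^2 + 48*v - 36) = v^2 - 7*v + 6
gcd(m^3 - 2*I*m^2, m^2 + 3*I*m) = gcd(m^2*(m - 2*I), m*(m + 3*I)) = m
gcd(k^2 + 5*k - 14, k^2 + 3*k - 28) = k + 7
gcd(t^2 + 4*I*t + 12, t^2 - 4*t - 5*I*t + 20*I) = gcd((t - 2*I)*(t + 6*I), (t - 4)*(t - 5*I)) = 1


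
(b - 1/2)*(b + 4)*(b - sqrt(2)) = b^3 - sqrt(2)*b^2 + 7*b^2/2 - 7*sqrt(2)*b/2 - 2*b + 2*sqrt(2)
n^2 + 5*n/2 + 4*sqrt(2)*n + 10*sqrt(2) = (n + 5/2)*(n + 4*sqrt(2))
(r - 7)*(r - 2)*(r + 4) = r^3 - 5*r^2 - 22*r + 56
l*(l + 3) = l^2 + 3*l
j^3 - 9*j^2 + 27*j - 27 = (j - 3)^3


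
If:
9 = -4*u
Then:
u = -9/4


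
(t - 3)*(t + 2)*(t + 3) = t^3 + 2*t^2 - 9*t - 18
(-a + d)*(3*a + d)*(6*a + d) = -18*a^3 + 9*a^2*d + 8*a*d^2 + d^3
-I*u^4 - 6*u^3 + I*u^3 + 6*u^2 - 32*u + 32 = (u - 4*I)^2*(u + 2*I)*(-I*u + I)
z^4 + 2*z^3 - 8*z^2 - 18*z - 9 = (z - 3)*(z + 1)^2*(z + 3)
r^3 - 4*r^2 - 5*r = r*(r - 5)*(r + 1)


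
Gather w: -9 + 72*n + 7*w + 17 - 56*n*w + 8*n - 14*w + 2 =80*n + w*(-56*n - 7) + 10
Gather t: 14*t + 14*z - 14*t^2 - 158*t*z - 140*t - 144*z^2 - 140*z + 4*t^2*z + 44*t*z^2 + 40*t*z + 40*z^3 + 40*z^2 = t^2*(4*z - 14) + t*(44*z^2 - 118*z - 126) + 40*z^3 - 104*z^2 - 126*z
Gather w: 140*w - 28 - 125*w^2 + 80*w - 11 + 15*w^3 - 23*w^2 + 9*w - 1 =15*w^3 - 148*w^2 + 229*w - 40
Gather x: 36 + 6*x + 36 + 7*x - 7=13*x + 65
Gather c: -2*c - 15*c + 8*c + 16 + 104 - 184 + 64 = -9*c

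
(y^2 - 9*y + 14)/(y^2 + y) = (y^2 - 9*y + 14)/(y*(y + 1))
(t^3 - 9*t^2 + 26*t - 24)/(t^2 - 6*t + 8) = t - 3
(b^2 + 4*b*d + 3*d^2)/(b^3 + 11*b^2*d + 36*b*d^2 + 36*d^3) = (b + d)/(b^2 + 8*b*d + 12*d^2)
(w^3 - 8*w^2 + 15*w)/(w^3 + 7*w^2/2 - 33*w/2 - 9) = 2*w*(w - 5)/(2*w^2 + 13*w + 6)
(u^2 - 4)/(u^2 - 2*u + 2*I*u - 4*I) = (u + 2)/(u + 2*I)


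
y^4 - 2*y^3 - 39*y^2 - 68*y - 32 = (y - 8)*(y + 1)^2*(y + 4)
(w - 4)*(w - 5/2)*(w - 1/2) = w^3 - 7*w^2 + 53*w/4 - 5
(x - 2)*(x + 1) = x^2 - x - 2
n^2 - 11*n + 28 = (n - 7)*(n - 4)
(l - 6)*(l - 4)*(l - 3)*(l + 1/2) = l^4 - 25*l^3/2 + 95*l^2/2 - 45*l - 36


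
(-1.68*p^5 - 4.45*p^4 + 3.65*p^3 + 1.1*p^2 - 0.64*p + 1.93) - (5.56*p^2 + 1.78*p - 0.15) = -1.68*p^5 - 4.45*p^4 + 3.65*p^3 - 4.46*p^2 - 2.42*p + 2.08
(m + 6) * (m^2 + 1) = m^3 + 6*m^2 + m + 6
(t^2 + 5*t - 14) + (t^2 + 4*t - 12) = 2*t^2 + 9*t - 26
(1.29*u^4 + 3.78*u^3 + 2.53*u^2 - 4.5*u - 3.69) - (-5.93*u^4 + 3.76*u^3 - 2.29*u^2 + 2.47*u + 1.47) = 7.22*u^4 + 0.02*u^3 + 4.82*u^2 - 6.97*u - 5.16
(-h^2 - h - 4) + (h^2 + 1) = -h - 3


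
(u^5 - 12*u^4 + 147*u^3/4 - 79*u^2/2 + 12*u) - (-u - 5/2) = u^5 - 12*u^4 + 147*u^3/4 - 79*u^2/2 + 13*u + 5/2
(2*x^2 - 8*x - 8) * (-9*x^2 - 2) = -18*x^4 + 72*x^3 + 68*x^2 + 16*x + 16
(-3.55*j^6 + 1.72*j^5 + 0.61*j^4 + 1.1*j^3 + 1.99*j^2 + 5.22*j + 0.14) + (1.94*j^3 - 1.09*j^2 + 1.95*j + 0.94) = -3.55*j^6 + 1.72*j^5 + 0.61*j^4 + 3.04*j^3 + 0.9*j^2 + 7.17*j + 1.08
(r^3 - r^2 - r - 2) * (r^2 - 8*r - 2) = r^5 - 9*r^4 + 5*r^3 + 8*r^2 + 18*r + 4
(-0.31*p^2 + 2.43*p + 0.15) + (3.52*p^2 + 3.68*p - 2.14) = 3.21*p^2 + 6.11*p - 1.99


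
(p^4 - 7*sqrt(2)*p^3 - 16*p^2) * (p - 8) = p^5 - 7*sqrt(2)*p^4 - 8*p^4 - 16*p^3 + 56*sqrt(2)*p^3 + 128*p^2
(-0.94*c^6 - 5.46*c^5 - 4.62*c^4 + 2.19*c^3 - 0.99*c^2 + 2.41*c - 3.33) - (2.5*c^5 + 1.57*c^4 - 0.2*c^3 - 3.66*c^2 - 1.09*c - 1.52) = -0.94*c^6 - 7.96*c^5 - 6.19*c^4 + 2.39*c^3 + 2.67*c^2 + 3.5*c - 1.81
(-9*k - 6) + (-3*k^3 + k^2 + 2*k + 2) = -3*k^3 + k^2 - 7*k - 4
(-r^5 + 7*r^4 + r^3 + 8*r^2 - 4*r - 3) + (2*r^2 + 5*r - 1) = -r^5 + 7*r^4 + r^3 + 10*r^2 + r - 4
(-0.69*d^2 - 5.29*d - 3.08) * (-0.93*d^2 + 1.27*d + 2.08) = 0.6417*d^4 + 4.0434*d^3 - 5.2891*d^2 - 14.9148*d - 6.4064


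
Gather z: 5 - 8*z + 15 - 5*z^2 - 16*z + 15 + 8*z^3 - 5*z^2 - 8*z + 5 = 8*z^3 - 10*z^2 - 32*z + 40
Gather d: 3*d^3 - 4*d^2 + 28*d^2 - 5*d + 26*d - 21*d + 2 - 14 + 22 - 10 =3*d^3 + 24*d^2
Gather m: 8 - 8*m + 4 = 12 - 8*m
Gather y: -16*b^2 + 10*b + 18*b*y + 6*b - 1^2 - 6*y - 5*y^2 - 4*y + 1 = -16*b^2 + 16*b - 5*y^2 + y*(18*b - 10)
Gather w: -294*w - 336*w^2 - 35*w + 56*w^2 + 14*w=-280*w^2 - 315*w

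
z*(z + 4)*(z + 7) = z^3 + 11*z^2 + 28*z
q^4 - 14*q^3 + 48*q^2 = q^2*(q - 8)*(q - 6)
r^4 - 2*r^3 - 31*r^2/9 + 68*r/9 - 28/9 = (r - 7/3)*(r - 1)*(r - 2/3)*(r + 2)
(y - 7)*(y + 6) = y^2 - y - 42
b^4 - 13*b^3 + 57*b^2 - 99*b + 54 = (b - 6)*(b - 3)^2*(b - 1)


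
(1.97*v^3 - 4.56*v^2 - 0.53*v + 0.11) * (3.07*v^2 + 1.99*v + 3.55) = 6.0479*v^5 - 10.0789*v^4 - 3.708*v^3 - 16.905*v^2 - 1.6626*v + 0.3905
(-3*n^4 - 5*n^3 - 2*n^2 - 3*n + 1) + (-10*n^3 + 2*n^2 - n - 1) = -3*n^4 - 15*n^3 - 4*n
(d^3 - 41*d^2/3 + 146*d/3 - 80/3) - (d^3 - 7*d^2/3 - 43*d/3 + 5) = -34*d^2/3 + 63*d - 95/3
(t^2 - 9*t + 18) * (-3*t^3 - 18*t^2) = -3*t^5 + 9*t^4 + 108*t^3 - 324*t^2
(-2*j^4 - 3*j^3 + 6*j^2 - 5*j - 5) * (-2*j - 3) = 4*j^5 + 12*j^4 - 3*j^3 - 8*j^2 + 25*j + 15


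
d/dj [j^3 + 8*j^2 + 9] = j*(3*j + 16)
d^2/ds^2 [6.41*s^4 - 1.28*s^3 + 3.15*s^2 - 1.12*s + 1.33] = 76.92*s^2 - 7.68*s + 6.3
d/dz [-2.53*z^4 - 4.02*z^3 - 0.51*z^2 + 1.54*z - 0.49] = -10.12*z^3 - 12.06*z^2 - 1.02*z + 1.54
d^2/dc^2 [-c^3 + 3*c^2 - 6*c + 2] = 6 - 6*c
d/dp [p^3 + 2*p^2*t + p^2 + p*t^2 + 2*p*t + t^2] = 3*p^2 + 4*p*t + 2*p + t^2 + 2*t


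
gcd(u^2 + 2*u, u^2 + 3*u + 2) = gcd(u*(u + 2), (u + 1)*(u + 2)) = u + 2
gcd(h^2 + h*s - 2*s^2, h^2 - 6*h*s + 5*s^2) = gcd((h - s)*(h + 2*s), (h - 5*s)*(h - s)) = -h + s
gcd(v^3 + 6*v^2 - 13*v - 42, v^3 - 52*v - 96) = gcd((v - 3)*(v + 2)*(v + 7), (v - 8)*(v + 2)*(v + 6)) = v + 2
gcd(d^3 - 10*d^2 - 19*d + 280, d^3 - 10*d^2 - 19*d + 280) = d^3 - 10*d^2 - 19*d + 280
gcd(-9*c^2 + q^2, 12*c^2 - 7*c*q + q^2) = -3*c + q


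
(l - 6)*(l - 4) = l^2 - 10*l + 24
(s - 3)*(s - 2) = s^2 - 5*s + 6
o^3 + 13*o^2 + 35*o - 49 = (o - 1)*(o + 7)^2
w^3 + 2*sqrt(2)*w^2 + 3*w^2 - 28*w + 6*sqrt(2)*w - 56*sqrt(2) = (w - 4)*(w + 7)*(w + 2*sqrt(2))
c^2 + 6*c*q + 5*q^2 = (c + q)*(c + 5*q)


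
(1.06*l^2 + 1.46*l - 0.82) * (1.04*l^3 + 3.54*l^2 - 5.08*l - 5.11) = 1.1024*l^5 + 5.2708*l^4 - 1.0692*l^3 - 15.7362*l^2 - 3.295*l + 4.1902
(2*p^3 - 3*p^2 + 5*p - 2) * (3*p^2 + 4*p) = 6*p^5 - p^4 + 3*p^3 + 14*p^2 - 8*p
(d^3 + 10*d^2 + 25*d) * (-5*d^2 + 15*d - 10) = -5*d^5 - 35*d^4 + 15*d^3 + 275*d^2 - 250*d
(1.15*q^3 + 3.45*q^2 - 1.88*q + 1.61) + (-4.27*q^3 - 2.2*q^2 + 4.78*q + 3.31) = -3.12*q^3 + 1.25*q^2 + 2.9*q + 4.92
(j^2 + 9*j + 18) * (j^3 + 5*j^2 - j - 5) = j^5 + 14*j^4 + 62*j^3 + 76*j^2 - 63*j - 90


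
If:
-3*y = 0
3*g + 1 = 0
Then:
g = -1/3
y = 0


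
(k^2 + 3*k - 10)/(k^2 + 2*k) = (k^2 + 3*k - 10)/(k*(k + 2))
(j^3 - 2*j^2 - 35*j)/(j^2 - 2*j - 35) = j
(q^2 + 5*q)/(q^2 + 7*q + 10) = q/(q + 2)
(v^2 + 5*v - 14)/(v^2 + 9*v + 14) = (v - 2)/(v + 2)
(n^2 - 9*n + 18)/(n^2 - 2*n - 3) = (n - 6)/(n + 1)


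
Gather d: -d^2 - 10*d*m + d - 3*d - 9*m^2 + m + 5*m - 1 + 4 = -d^2 + d*(-10*m - 2) - 9*m^2 + 6*m + 3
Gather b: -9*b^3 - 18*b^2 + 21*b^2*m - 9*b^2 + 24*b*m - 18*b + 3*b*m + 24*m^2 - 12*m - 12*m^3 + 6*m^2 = -9*b^3 + b^2*(21*m - 27) + b*(27*m - 18) - 12*m^3 + 30*m^2 - 12*m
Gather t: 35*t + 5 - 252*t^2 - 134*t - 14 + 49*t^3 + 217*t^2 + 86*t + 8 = 49*t^3 - 35*t^2 - 13*t - 1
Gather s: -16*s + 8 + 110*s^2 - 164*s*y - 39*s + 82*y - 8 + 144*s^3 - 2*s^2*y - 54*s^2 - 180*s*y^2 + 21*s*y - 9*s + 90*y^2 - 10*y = 144*s^3 + s^2*(56 - 2*y) + s*(-180*y^2 - 143*y - 64) + 90*y^2 + 72*y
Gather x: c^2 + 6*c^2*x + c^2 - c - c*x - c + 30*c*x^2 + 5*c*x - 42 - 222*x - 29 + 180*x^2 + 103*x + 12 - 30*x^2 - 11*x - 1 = 2*c^2 - 2*c + x^2*(30*c + 150) + x*(6*c^2 + 4*c - 130) - 60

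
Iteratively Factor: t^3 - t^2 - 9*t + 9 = (t - 3)*(t^2 + 2*t - 3) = (t - 3)*(t - 1)*(t + 3)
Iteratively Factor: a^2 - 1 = (a - 1)*(a + 1)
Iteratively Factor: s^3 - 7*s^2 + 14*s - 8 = (s - 1)*(s^2 - 6*s + 8) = (s - 4)*(s - 1)*(s - 2)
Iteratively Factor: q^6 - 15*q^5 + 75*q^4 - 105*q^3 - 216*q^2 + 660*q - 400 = (q - 5)*(q^5 - 10*q^4 + 25*q^3 + 20*q^2 - 116*q + 80) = (q - 5)^2*(q^4 - 5*q^3 + 20*q - 16) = (q - 5)^2*(q - 2)*(q^3 - 3*q^2 - 6*q + 8) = (q - 5)^2*(q - 4)*(q - 2)*(q^2 + q - 2) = (q - 5)^2*(q - 4)*(q - 2)*(q - 1)*(q + 2)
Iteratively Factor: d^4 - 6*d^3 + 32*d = (d + 2)*(d^3 - 8*d^2 + 16*d) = (d - 4)*(d + 2)*(d^2 - 4*d) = (d - 4)^2*(d + 2)*(d)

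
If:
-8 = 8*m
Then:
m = -1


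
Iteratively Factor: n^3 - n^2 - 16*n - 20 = (n + 2)*(n^2 - 3*n - 10) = (n - 5)*(n + 2)*(n + 2)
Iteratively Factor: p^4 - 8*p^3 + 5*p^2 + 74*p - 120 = (p - 4)*(p^3 - 4*p^2 - 11*p + 30) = (p - 4)*(p - 2)*(p^2 - 2*p - 15) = (p - 4)*(p - 2)*(p + 3)*(p - 5)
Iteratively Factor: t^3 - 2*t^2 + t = (t - 1)*(t^2 - t) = t*(t - 1)*(t - 1)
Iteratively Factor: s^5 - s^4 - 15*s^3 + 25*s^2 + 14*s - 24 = (s - 2)*(s^4 + s^3 - 13*s^2 - s + 12) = (s - 2)*(s - 1)*(s^3 + 2*s^2 - 11*s - 12) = (s - 2)*(s - 1)*(s + 4)*(s^2 - 2*s - 3) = (s - 3)*(s - 2)*(s - 1)*(s + 4)*(s + 1)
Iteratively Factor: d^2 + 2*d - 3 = (d + 3)*(d - 1)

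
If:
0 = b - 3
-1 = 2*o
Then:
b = 3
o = -1/2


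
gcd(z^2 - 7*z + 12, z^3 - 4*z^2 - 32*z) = 1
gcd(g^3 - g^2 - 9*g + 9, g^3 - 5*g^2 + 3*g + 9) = g - 3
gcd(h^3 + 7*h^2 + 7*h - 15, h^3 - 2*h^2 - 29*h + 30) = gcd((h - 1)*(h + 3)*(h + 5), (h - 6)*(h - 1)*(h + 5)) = h^2 + 4*h - 5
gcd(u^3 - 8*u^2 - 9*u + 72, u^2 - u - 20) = 1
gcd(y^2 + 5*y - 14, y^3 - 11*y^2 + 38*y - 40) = y - 2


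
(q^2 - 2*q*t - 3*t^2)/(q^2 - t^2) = (q - 3*t)/(q - t)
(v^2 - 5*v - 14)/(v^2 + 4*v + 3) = (v^2 - 5*v - 14)/(v^2 + 4*v + 3)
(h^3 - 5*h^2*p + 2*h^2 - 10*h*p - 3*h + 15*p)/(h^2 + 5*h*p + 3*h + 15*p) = (h^2 - 5*h*p - h + 5*p)/(h + 5*p)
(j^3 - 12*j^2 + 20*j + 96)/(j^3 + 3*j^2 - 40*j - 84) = (j - 8)/(j + 7)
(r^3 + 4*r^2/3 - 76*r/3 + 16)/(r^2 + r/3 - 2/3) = (r^2 + 2*r - 24)/(r + 1)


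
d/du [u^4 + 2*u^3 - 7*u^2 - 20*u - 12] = 4*u^3 + 6*u^2 - 14*u - 20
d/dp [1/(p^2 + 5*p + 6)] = (-2*p - 5)/(p^2 + 5*p + 6)^2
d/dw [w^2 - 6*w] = 2*w - 6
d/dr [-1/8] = 0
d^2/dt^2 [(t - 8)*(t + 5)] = 2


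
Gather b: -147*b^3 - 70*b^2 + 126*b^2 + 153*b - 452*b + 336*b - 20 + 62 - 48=-147*b^3 + 56*b^2 + 37*b - 6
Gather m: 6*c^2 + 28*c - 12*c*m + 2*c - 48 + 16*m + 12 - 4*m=6*c^2 + 30*c + m*(12 - 12*c) - 36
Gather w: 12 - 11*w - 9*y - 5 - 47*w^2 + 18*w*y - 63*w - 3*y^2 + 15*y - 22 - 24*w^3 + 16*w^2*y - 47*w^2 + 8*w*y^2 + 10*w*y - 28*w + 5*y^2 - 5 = -24*w^3 + w^2*(16*y - 94) + w*(8*y^2 + 28*y - 102) + 2*y^2 + 6*y - 20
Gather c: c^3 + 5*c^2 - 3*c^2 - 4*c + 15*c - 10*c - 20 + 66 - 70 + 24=c^3 + 2*c^2 + c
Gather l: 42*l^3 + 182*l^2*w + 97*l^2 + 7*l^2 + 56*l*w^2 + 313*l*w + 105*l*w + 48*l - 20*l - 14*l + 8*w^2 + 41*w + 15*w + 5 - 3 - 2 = 42*l^3 + l^2*(182*w + 104) + l*(56*w^2 + 418*w + 14) + 8*w^2 + 56*w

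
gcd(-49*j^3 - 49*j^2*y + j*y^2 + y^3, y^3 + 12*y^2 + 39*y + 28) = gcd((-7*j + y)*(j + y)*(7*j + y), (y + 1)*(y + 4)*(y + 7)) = 1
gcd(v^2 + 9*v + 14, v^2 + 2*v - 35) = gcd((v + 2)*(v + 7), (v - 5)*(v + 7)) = v + 7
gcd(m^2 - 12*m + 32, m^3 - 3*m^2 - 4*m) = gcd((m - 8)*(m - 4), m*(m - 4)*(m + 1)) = m - 4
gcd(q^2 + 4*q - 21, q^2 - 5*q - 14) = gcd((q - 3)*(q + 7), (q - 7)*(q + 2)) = 1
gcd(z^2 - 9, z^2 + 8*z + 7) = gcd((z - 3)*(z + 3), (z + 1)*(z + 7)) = 1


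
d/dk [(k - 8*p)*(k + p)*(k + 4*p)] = 3*k^2 - 6*k*p - 36*p^2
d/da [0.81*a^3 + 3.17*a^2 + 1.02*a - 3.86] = 2.43*a^2 + 6.34*a + 1.02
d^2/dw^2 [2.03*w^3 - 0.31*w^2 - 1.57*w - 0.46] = 12.18*w - 0.62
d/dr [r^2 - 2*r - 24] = 2*r - 2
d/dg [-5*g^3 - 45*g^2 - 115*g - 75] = -15*g^2 - 90*g - 115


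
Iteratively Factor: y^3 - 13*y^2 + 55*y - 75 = (y - 3)*(y^2 - 10*y + 25) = (y - 5)*(y - 3)*(y - 5)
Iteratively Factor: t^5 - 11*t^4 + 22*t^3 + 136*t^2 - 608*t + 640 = (t - 4)*(t^4 - 7*t^3 - 6*t^2 + 112*t - 160) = (t - 4)*(t + 4)*(t^3 - 11*t^2 + 38*t - 40) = (t - 4)^2*(t + 4)*(t^2 - 7*t + 10) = (t - 4)^2*(t - 2)*(t + 4)*(t - 5)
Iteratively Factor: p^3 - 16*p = (p - 4)*(p^2 + 4*p) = p*(p - 4)*(p + 4)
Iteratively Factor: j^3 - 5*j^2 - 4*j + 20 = (j + 2)*(j^2 - 7*j + 10) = (j - 5)*(j + 2)*(j - 2)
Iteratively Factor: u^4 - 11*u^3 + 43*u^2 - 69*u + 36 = (u - 3)*(u^3 - 8*u^2 + 19*u - 12) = (u - 4)*(u - 3)*(u^2 - 4*u + 3) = (u - 4)*(u - 3)^2*(u - 1)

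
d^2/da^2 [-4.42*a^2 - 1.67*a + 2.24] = -8.84000000000000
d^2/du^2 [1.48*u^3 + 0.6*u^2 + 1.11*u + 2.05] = 8.88*u + 1.2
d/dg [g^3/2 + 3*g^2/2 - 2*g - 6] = 3*g^2/2 + 3*g - 2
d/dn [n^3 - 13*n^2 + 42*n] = 3*n^2 - 26*n + 42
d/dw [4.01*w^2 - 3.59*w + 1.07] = 8.02*w - 3.59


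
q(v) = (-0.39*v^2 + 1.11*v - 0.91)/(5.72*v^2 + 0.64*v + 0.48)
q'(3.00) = -0.01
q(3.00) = -0.02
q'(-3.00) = -0.04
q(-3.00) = -0.15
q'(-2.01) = -0.09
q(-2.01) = -0.21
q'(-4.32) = -0.02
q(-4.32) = -0.12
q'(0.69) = 0.37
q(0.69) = -0.09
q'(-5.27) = -0.01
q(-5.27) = -0.11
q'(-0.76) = -0.95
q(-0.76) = -0.60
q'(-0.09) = 0.72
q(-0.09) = -2.16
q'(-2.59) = -0.05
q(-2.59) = -0.17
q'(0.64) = 0.46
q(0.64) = -0.11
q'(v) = (1.11 - 0.78*v)/(5.72*v^2 + 0.64*v + 0.48) + (-11.44*v - 0.64)*(-0.39*v^2 + 1.11*v - 0.91)/(5.72*v^2 + 0.64*v + 0.48)^2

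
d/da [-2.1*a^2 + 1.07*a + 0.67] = 1.07 - 4.2*a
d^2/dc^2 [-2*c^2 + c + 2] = -4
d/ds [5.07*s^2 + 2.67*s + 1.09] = 10.14*s + 2.67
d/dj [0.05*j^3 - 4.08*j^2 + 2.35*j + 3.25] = 0.15*j^2 - 8.16*j + 2.35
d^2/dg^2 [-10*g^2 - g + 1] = -20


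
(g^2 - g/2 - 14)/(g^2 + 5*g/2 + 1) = (2*g^2 - g - 28)/(2*g^2 + 5*g + 2)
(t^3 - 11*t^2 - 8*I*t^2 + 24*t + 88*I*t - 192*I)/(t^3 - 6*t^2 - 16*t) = (t^2 - t*(3 + 8*I) + 24*I)/(t*(t + 2))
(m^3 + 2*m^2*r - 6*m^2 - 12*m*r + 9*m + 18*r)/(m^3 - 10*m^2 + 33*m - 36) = (m + 2*r)/(m - 4)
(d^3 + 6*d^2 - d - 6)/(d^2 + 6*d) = d - 1/d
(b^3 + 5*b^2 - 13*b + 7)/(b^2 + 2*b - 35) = (b^2 - 2*b + 1)/(b - 5)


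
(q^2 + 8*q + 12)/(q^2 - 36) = (q + 2)/(q - 6)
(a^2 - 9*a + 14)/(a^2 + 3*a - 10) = (a - 7)/(a + 5)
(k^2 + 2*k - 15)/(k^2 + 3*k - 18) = (k + 5)/(k + 6)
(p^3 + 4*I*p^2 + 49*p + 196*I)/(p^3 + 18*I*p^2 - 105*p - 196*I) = (p - 7*I)/(p + 7*I)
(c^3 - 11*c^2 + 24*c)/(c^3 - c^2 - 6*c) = (c - 8)/(c + 2)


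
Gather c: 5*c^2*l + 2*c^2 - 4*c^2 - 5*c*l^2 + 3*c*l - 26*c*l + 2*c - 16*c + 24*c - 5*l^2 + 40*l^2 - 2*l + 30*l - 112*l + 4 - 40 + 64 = c^2*(5*l - 2) + c*(-5*l^2 - 23*l + 10) + 35*l^2 - 84*l + 28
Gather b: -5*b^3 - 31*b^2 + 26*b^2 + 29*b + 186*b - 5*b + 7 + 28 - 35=-5*b^3 - 5*b^2 + 210*b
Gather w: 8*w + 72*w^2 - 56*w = 72*w^2 - 48*w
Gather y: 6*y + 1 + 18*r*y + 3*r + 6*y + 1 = 3*r + y*(18*r + 12) + 2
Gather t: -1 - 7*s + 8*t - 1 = -7*s + 8*t - 2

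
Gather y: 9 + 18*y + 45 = 18*y + 54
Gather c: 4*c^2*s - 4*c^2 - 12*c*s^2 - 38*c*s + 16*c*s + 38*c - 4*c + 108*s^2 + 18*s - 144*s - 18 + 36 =c^2*(4*s - 4) + c*(-12*s^2 - 22*s + 34) + 108*s^2 - 126*s + 18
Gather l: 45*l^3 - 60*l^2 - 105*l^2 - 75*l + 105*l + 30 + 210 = 45*l^3 - 165*l^2 + 30*l + 240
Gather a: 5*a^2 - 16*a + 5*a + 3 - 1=5*a^2 - 11*a + 2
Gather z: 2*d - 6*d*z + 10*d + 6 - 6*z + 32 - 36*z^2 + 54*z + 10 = 12*d - 36*z^2 + z*(48 - 6*d) + 48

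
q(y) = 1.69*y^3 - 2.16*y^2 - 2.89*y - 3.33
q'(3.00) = 29.78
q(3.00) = 14.19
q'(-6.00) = 205.55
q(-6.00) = -428.79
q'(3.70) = 50.53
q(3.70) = 42.01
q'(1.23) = -0.53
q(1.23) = -7.01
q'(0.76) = -3.24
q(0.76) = -6.03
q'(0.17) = -3.48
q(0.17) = -3.88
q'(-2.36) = 35.54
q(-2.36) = -30.75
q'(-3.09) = 58.87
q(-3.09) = -64.88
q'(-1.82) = 21.77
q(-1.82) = -15.41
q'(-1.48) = 14.61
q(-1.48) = -9.26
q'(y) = 5.07*y^2 - 4.32*y - 2.89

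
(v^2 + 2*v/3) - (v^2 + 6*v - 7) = 7 - 16*v/3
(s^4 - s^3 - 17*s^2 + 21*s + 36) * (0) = 0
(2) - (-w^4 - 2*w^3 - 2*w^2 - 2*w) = w^4 + 2*w^3 + 2*w^2 + 2*w + 2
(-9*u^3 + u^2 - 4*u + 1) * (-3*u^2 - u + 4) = 27*u^5 + 6*u^4 - 25*u^3 + 5*u^2 - 17*u + 4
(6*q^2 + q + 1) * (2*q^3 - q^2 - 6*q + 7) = 12*q^5 - 4*q^4 - 35*q^3 + 35*q^2 + q + 7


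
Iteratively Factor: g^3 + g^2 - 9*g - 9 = (g + 3)*(g^2 - 2*g - 3) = (g + 1)*(g + 3)*(g - 3)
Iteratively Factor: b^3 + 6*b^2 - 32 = (b + 4)*(b^2 + 2*b - 8) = (b + 4)^2*(b - 2)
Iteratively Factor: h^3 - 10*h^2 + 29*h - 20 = (h - 5)*(h^2 - 5*h + 4) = (h - 5)*(h - 4)*(h - 1)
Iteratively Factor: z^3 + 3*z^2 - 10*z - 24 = (z - 3)*(z^2 + 6*z + 8) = (z - 3)*(z + 4)*(z + 2)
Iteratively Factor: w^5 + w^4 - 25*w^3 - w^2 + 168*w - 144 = (w + 4)*(w^4 - 3*w^3 - 13*w^2 + 51*w - 36) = (w - 3)*(w + 4)*(w^3 - 13*w + 12) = (w - 3)^2*(w + 4)*(w^2 + 3*w - 4) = (w - 3)^2*(w + 4)^2*(w - 1)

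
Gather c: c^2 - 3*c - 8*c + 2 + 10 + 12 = c^2 - 11*c + 24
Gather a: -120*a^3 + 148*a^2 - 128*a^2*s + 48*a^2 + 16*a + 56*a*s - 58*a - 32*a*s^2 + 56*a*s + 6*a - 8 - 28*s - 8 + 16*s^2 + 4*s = -120*a^3 + a^2*(196 - 128*s) + a*(-32*s^2 + 112*s - 36) + 16*s^2 - 24*s - 16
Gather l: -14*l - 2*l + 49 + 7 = 56 - 16*l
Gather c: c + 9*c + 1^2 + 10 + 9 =10*c + 20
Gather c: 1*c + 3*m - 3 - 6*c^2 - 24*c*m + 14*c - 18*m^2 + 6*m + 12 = -6*c^2 + c*(15 - 24*m) - 18*m^2 + 9*m + 9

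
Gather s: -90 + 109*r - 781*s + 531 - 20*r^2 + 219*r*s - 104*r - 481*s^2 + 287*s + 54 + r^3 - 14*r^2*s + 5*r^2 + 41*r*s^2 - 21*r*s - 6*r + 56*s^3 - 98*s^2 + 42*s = r^3 - 15*r^2 - r + 56*s^3 + s^2*(41*r - 579) + s*(-14*r^2 + 198*r - 452) + 495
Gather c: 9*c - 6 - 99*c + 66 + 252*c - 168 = 162*c - 108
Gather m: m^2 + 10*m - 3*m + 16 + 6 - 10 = m^2 + 7*m + 12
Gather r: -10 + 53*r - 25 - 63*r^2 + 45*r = -63*r^2 + 98*r - 35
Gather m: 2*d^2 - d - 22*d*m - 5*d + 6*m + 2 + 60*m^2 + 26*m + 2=2*d^2 - 6*d + 60*m^2 + m*(32 - 22*d) + 4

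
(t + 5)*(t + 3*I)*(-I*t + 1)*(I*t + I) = t^4 + 6*t^3 + 4*I*t^3 + 2*t^2 + 24*I*t^2 - 18*t + 20*I*t - 15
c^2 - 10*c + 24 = (c - 6)*(c - 4)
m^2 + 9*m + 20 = (m + 4)*(m + 5)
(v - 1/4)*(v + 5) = v^2 + 19*v/4 - 5/4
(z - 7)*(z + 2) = z^2 - 5*z - 14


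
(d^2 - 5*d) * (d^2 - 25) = d^4 - 5*d^3 - 25*d^2 + 125*d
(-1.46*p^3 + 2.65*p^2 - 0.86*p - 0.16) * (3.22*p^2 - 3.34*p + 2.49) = -4.7012*p^5 + 13.4094*p^4 - 15.2556*p^3 + 8.9557*p^2 - 1.607*p - 0.3984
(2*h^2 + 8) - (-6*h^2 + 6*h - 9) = 8*h^2 - 6*h + 17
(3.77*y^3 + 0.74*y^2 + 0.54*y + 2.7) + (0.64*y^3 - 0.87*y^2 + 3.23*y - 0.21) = 4.41*y^3 - 0.13*y^2 + 3.77*y + 2.49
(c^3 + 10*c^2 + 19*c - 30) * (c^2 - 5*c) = c^5 + 5*c^4 - 31*c^3 - 125*c^2 + 150*c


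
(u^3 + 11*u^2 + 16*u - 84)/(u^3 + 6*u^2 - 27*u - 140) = (u^2 + 4*u - 12)/(u^2 - u - 20)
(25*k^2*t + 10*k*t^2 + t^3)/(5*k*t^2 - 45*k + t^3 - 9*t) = t*(5*k + t)/(t^2 - 9)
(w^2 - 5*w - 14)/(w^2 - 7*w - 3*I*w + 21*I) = (w + 2)/(w - 3*I)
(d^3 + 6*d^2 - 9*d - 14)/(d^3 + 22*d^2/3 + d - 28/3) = 3*(d^2 - d - 2)/(3*d^2 + d - 4)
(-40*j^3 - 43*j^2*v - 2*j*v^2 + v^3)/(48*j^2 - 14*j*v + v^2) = (5*j^2 + 6*j*v + v^2)/(-6*j + v)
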